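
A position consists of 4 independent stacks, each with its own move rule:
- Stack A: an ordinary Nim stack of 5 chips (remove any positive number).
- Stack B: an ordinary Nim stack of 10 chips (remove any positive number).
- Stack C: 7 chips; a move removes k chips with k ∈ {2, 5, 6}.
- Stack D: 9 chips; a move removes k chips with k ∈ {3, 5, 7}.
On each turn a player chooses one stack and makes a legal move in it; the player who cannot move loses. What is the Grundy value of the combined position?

15

Stack A is a plain Nim stack of size 5, so its Grundy value is 5.
Stack B is a plain Nim stack of size 10, so its Grundy value is 10.
Grundy values for stack C (subtraction set {2, 5, 6}):
k:     0  1  2  3  4  5  6  7
g(k):  0  0  1  1  0  2  1  3
So g(7) = 3.
For stack D, compute g(0), g(1), … with moves {3, 5, 7}:
g(0) = mex{} = 0
g(1) = mex{} = 0
g(2) = mex{} = 0
g(3) = mex{0} = 1
g(4) = mex{0} = 1
g(5) = mex{0} = 1
g(6) = mex{0,1} = 2
g(7) = mex{0,1} = 2
g(8) = mex{0,1} = 2
g(9) = mex{0,1,2} = 3
So g(9) = 3.
By the Sprague-Grundy theorem, the Grundy value of a sum of independent games is the XOR of the component values.
Combined value = 5 XOR 10 XOR 3 XOR 3 = 15.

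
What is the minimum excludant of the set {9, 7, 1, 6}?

0 is not in the set, so the mex is 0.

0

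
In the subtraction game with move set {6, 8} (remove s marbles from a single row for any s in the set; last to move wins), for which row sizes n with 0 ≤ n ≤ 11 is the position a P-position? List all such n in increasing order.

0, 1, 2, 3, 4, 5

Grundy values for subtraction set {6, 8}:
k:     0  1  2  3  4  5  6  7  8  9 10 11
g(k):  0  0  0  0  0  0  1  1  1  1  1  1
The P-positions (g = 0) in 0..11 are 0, 1, 2, 3, 4, 5.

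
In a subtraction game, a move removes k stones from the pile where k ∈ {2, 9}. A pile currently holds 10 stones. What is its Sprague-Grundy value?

1

Grundy values for subtraction set {2, 9}:
g(0) = mex{} = 0
g(1) = mex{} = 0
g(2) = mex{0} = 1
g(3) = mex{0} = 1
g(4) = mex{1} = 0
g(5) = mex{1} = 0
g(6) = mex{0} = 1
g(7) = mex{0} = 1
g(8) = mex{1} = 0
g(9) = mex{0,1} = 2
g(10) = mex{0} = 1
So g(10) = 1.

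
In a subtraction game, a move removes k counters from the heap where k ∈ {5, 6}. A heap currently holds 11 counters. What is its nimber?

0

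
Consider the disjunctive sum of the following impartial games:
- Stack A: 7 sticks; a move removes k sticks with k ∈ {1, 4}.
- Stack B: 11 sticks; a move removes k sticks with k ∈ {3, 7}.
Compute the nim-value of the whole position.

0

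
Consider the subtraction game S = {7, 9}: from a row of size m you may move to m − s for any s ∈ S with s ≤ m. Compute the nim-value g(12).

1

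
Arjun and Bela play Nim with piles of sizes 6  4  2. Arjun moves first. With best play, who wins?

Bela wins

Nim-sum: 6 ⊕ 4 ⊕ 2 = 0.
The nim-sum is 0, so this is a P-position: the player to move is in a losing position under optimal play; Arjun is about to move from it and so loses — Bela wins.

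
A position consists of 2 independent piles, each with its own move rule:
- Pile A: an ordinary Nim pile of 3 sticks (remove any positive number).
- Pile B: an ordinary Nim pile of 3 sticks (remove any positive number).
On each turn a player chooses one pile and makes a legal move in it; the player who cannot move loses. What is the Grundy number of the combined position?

Pile A is a plain Nim pile of size 3, so its Grundy value is 3.
Pile B is a plain Nim pile of size 3, so its Grundy value is 3.
By the Sprague-Grundy theorem, the Grundy value of a sum of independent games is the XOR of the component values.
Combined value = 3 ⊕ 3 = 0.

0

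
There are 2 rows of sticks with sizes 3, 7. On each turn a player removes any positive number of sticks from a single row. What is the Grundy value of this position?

Bitwise XOR of the heap sizes:
  011  (3)
  111  (7)
  ---
  100  (4)

4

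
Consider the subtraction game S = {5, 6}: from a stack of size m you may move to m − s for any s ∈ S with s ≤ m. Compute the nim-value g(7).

Build the Grundy sequence with g(k) = mex{g(k−s) : s ∈ {5, 6}, s ≤ k}:
k:     0  1  2  3  4  5  6  7
g(k):  0  0  0  0  0  1  1  1
So g(7) = 1.

1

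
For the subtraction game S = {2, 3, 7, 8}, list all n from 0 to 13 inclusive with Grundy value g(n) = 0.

0, 1, 5, 6, 10, 11

Build the Grundy sequence with g(k) = mex{g(k−s) : s ∈ {2, 3, 7, 8}, s ≤ k}:
k:     0  1  2  3  4  5  6  7  8  9 10 11 12 13
g(k):  0  0  1  1  2  0  0  1  1  2  0  0  1  1
The P-positions (g = 0) in 0..13 are 0, 1, 5, 6, 10, 11.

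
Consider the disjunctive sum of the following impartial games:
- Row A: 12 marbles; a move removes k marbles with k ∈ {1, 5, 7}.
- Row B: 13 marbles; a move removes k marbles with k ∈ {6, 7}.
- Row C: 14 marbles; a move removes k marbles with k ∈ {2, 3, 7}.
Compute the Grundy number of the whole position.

2

Grundy values for row A (subtraction set {1, 5, 7}):
g(0) = mex{} = 0
g(1) = mex{0} = 1
g(2) = mex{1} = 0
g(3) = mex{0} = 1
g(4) = mex{1} = 0
g(5) = mex{0} = 1
g(6) = mex{1} = 0
g(7) = mex{0} = 1
g(8) = mex{1} = 0
g(9) = mex{0} = 1
g(10) = mex{1} = 0
g(11) = mex{0} = 1
g(12) = mex{1} = 0
So g(12) = 0.
Build the Grundy sequence for row B with g(k) = mex{g(k−s) : s ∈ {6, 7}, s ≤ k}:
k:     0  1  2  3  4  5  6  7  8  9 10 11 12 13
g(k):  0  0  0  0  0  0  1  1  1  1  1  1  2  0
So g(13) = 0.
Build the Grundy sequence for row C with g(k) = mex{g(k−s) : s ∈ {2, 3, 7}, s ≤ k}:
g(0) = mex{} = 0
g(1) = mex{} = 0
g(2) = mex{0} = 1
g(3) = mex{0} = 1
g(4) = mex{0,1} = 2
g(5) = mex{1} = 0
g(6) = mex{1,2} = 0
g(7) = mex{0,2} = 1
g(8) = mex{0} = 1
g(9) = mex{0,1} = 2
g(10) = mex{1} = 0
g(11) = mex{1,2} = 0
g(12) = mex{0,2} = 1
g(13) = mex{0} = 1
g(14) = mex{0,1} = 2
So g(14) = 2.
By the Sprague-Grundy theorem, the Grundy value of a sum of independent games is the XOR of the component values.
Combined value = 0 XOR 0 XOR 2 = 2.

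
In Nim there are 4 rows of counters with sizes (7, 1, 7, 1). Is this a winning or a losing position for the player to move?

Nim-sum: 7 ^ 1 ^ 7 ^ 1 = 0.
The nim-sum is 0, so this is a P-position: the player to move is in a losing position under optimal play.

Losing position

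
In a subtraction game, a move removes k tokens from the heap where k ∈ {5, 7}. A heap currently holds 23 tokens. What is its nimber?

Grundy values for subtraction set {5, 7}:
k:     0  1  2  3  4  5  6  7  8  9 10 11 12 13 14 15 16 17 18 19 20 21 22 23
g(k):  0  0  0  0  0  1  1  1  1  1  2  2  0  0  0  0  0  1  1  1  1  1  2  2
So g(23) = 2.

2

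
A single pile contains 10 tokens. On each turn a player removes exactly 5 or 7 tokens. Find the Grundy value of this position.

2

Grundy values for subtraction set {5, 7}:
k:     0  1  2  3  4  5  6  7  8  9 10
g(k):  0  0  0  0  0  1  1  1  1  1  2
So g(10) = 2.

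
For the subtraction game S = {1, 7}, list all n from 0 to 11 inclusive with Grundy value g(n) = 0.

0, 2, 4, 6, 8, 10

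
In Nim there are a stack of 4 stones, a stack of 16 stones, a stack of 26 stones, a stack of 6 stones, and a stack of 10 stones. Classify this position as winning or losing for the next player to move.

Nim-sum: 4 ⊕ 16 ⊕ 26 ⊕ 6 ⊕ 10 = 2.
The nim-sum is 2 ≠ 0, so this is an N-position: the player to move can win.

Winning position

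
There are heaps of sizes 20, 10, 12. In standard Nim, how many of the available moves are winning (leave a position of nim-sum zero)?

1

Bitwise XOR of the heap sizes:
  10100  (20)
  01010  (10)
  01100  (12)
  -----
  10010  (18)
The overall nim-sum is X = 18. A heap of size p has a winning move iff p XOR X < p (reduce it to p XOR X).
  20: 20 XOR 18 = 6 < 20 — winning move (to 6).
  10: 10 XOR 18 = 24 ≥ 10 — no move.
  12: 12 XOR 18 = 30 ≥ 12 — no move.
That gives 1 winning move.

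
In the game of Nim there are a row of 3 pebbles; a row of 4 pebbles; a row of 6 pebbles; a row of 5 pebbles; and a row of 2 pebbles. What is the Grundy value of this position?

6

Bitwise XOR of the heap sizes:
  011  (3)
  100  (4)
  110  (6)
  101  (5)
  010  (2)
  ---
  110  (6)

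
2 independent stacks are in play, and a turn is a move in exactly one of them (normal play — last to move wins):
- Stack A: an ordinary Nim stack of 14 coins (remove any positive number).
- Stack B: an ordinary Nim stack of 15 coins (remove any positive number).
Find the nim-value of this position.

1

Stack A is a plain Nim stack of size 14, so its Grundy value is 14.
Stack B is a plain Nim stack of size 15, so its Grundy value is 15.
The value of a disjunctive sum is the nim-sum of the parts.
Combined value = 14 ⊕ 15 = 1.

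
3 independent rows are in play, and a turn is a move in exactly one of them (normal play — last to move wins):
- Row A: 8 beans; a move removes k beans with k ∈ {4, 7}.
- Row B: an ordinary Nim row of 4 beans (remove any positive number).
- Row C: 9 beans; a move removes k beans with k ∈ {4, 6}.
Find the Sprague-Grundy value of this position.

4

Grundy values for row A (subtraction set {4, 7}):
g(0) = mex{} = 0
g(1) = mex{} = 0
g(2) = mex{} = 0
g(3) = mex{} = 0
g(4) = mex{0} = 1
g(5) = mex{0} = 1
g(6) = mex{0} = 1
g(7) = mex{0} = 1
g(8) = mex{0,1} = 2
So g(8) = 2.
Row B is a plain Nim row of size 4, so its Grundy value is 4.
For row C, compute g(0), g(1), … with moves {4, 6}:
k:     0  1  2  3  4  5  6  7  8  9
g(k):  0  0  0  0  1  1  1  1  2  2
So g(9) = 2.
The value of a disjunctive sum is the nim-sum of the parts.
Combined value = 2 ⊕ 4 ⊕ 2 = 4.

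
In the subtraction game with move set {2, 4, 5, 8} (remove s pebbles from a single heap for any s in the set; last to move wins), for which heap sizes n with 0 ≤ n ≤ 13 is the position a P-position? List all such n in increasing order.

0, 1, 7, 10, 13

Build the Grundy sequence with g(k) = mex{g(k−s) : s ∈ {2, 4, 5, 8}, s ≤ k}:
k:     0  1  2  3  4  5  6  7  8  9 10 11 12 13
g(k):  0  0  1  1  2  2  3  0  4  1  0  2  1  0
The P-positions (g = 0) in 0..13 are 0, 1, 7, 10, 13.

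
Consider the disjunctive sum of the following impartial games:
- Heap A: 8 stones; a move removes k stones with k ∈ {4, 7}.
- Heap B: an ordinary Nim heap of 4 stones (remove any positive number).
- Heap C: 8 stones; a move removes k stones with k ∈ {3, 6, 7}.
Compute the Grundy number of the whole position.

For heap A, compute g(0), g(1), … with moves {4, 7}:
g(0) = mex{} = 0
g(1) = mex{} = 0
g(2) = mex{} = 0
g(3) = mex{} = 0
g(4) = mex{0} = 1
g(5) = mex{0} = 1
g(6) = mex{0} = 1
g(7) = mex{0} = 1
g(8) = mex{0,1} = 2
So g(8) = 2.
Heap B is a plain Nim heap of size 4, so its Grundy value is 4.
Grundy values for heap C (subtraction set {3, 6, 7}):
g(0) = mex{} = 0
g(1) = mex{} = 0
g(2) = mex{} = 0
g(3) = mex{0} = 1
g(4) = mex{0} = 1
g(5) = mex{0} = 1
g(6) = mex{0,1} = 2
g(7) = mex{0,1} = 2
g(8) = mex{0,1} = 2
So g(8) = 2.
The value of a disjunctive sum is the nim-sum of the parts.
Combined value = 2 ⊕ 4 ⊕ 2 = 4.

4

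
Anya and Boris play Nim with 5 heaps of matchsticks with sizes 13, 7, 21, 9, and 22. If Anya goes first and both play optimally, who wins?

Boris wins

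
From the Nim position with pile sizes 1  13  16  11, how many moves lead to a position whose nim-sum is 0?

1

Nim-sum: 1 ^ 13 ^ 16 ^ 11 = 23.
The overall nim-sum is X = 23. A pile of size p has a winning move iff p XOR X < p (reduce it to p XOR X).
  1: 1 XOR 23 = 22 ≥ 1 — no move.
  13: 13 XOR 23 = 26 ≥ 13 — no move.
  16: 16 XOR 23 = 7 < 16 — winning move (to 7).
  11: 11 XOR 23 = 28 ≥ 11 — no move.
That gives 1 winning move.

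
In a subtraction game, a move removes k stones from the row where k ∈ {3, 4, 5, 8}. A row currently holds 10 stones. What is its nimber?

Build the Grundy sequence with g(k) = mex{g(k−s) : s ∈ {3, 4, 5, 8}, s ≤ k}:
g(0) = mex{} = 0
g(1) = mex{} = 0
g(2) = mex{} = 0
g(3) = mex{0} = 1
g(4) = mex{0} = 1
g(5) = mex{0} = 1
g(6) = mex{0,1} = 2
g(7) = mex{0,1} = 2
g(8) = mex{0,1} = 2
g(9) = mex{0,1,2} = 3
g(10) = mex{0,1,2} = 3
So g(10) = 3.

3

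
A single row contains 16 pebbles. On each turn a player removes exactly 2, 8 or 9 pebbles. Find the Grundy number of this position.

Compute g(0), g(1), … for moves {2, 8, 9}:
k:     0  1  2  3  4  5  6  7  8  9 10 11 12 13 14 15 16
g(k):  0  0  1  1  0  0  1  1  2  2  3  0  2  1  3  0  0
So g(16) = 0.

0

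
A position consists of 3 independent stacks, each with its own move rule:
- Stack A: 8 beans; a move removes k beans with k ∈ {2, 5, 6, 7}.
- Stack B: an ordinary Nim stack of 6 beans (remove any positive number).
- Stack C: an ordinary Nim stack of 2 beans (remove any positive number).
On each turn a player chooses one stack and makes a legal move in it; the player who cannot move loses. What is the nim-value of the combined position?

Build the Grundy sequence for stack A with g(k) = mex{g(k−s) : s ∈ {2, 5, 6, 7}, s ≤ k}:
k:     0  1  2  3  4  5  6  7  8
g(k):  0  0  1  1  0  2  1  3  2
So g(8) = 2.
Stack B is a plain Nim stack of size 6, so its Grundy value is 6.
Stack C is a plain Nim stack of size 2, so its Grundy value is 2.
By the Sprague-Grundy theorem, the Grundy value of a sum of independent games is the XOR of the component values.
Combined value = 2 XOR 6 XOR 2 = 6.

6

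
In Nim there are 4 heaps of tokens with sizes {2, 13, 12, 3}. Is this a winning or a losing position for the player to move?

Compute the nim-sum pairwise:
2 ⊕ 13 = 15
15 ⊕ 12 = 3
3 ⊕ 3 = 0
The nim-sum is 0, so this is a P-position: the player to move is in a losing position under optimal play.

Losing position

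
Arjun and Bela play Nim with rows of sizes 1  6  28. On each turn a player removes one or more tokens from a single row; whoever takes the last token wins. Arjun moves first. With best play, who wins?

In binary:
  00001  (1)
  00110  (6)
  11100  (28)
  -----
  11011  (27)
The nim-sum is 27 ≠ 0, so this is an N-position: the player to move can win; Arjun has a winning move.

Arjun wins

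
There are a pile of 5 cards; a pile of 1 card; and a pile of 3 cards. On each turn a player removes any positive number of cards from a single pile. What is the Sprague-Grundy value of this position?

7

Compute the nim-sum pairwise:
5 XOR 1 = 4
4 XOR 3 = 7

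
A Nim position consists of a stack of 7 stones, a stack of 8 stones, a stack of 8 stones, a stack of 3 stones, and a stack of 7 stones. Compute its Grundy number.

3

In binary:
  0111  (7)
  1000  (8)
  1000  (8)
  0011  (3)
  0111  (7)
  ----
  0011  (3)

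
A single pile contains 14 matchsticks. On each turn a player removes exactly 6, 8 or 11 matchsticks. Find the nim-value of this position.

Compute g(0), g(1), … for moves {6, 8, 11}:
g(0) = mex{} = 0
g(1) = mex{} = 0
g(2) = mex{} = 0
g(3) = mex{} = 0
g(4) = mex{} = 0
g(5) = mex{} = 0
g(6) = mex{0} = 1
g(7) = mex{0} = 1
g(8) = mex{0} = 1
g(9) = mex{0} = 1
g(10) = mex{0} = 1
g(11) = mex{0} = 1
g(12) = mex{0,1} = 2
g(13) = mex{0,1} = 2
g(14) = mex{0,1} = 2
So g(14) = 2.

2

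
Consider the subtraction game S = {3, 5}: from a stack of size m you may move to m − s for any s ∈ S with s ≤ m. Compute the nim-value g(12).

1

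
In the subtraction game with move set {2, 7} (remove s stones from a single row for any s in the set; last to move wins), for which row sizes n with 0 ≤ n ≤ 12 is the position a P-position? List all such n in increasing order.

0, 1, 4, 5, 9, 10

Compute g(0), g(1), … for moves {2, 7}:
k:     0  1  2  3  4  5  6  7  8  9 10 11 12
g(k):  0  0  1  1  0  0  1  1  2  0  0  1  1
The P-positions (g = 0) in 0..12 are 0, 1, 4, 5, 9, 10.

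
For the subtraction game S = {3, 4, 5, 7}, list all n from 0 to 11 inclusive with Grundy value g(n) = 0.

0, 1, 2, 10, 11

Grundy values for subtraction set {3, 4, 5, 7}:
k:     0  1  2  3  4  5  6  7  8  9 10 11
g(k):  0  0  0  1  1  1  2  2  2  3  0  0
The P-positions (g = 0) in 0..11 are 0, 1, 2, 10, 11.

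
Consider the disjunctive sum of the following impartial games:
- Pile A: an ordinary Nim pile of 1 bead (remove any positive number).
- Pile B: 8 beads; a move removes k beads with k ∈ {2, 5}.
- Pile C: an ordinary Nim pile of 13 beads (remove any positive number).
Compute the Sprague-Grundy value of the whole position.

Pile A is a plain Nim pile of size 1, so its Grundy value is 1.
For pile B, compute g(0), g(1), … with moves {2, 5}:
g(0) = mex{} = 0
g(1) = mex{} = 0
g(2) = mex{0} = 1
g(3) = mex{0} = 1
g(4) = mex{1} = 0
g(5) = mex{0,1} = 2
g(6) = mex{0} = 1
g(7) = mex{1,2} = 0
g(8) = mex{1} = 0
So g(8) = 0.
Pile C is a plain Nim pile of size 13, so its Grundy value is 13.
By the Sprague-Grundy theorem, the Grundy value of a sum of independent games is the XOR of the component values.
Combined value = 1 ⊕ 0 ⊕ 13 = 12.

12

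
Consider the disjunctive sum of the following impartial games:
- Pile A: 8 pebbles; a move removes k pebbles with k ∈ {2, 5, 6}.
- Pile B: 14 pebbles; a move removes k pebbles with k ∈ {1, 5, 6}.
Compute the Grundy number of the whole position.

1

Grundy values for pile A (subtraction set {2, 5, 6}):
g(0) = mex{} = 0
g(1) = mex{} = 0
g(2) = mex{0} = 1
g(3) = mex{0} = 1
g(4) = mex{1} = 0
g(5) = mex{0,1} = 2
g(6) = mex{0} = 1
g(7) = mex{0,1,2} = 3
g(8) = mex{1} = 0
So g(8) = 0.
Grundy values for pile B (subtraction set {1, 5, 6}):
g(0) = mex{} = 0
g(1) = mex{0} = 1
g(2) = mex{1} = 0
g(3) = mex{0} = 1
g(4) = mex{1} = 0
g(5) = mex{0} = 1
g(6) = mex{0,1} = 2
g(7) = mex{0,1,2} = 3
g(8) = mex{0,1,3} = 2
g(9) = mex{0,1,2} = 3
g(10) = mex{0,1,3} = 2
g(11) = mex{1,2} = 0
g(12) = mex{0,2,3} = 1
g(13) = mex{1,2,3} = 0
g(14) = mex{0,2,3} = 1
So g(14) = 1.
By the Sprague-Grundy theorem, the Grundy value of a sum of independent games is the XOR of the component values.
Combined value = 0 XOR 1 = 1.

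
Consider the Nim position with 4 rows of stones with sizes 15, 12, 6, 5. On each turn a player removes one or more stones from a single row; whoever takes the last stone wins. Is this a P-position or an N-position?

Nim-sum: 15 ^ 12 ^ 6 ^ 5 = 0.
The nim-sum is 0, so this is a P-position: the player to move is in a losing position under optimal play.

P-position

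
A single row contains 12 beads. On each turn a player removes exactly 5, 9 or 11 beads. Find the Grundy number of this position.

2

Compute g(0), g(1), … for moves {5, 9, 11}:
g(0) = mex{} = 0
g(1) = mex{} = 0
g(2) = mex{} = 0
g(3) = mex{} = 0
g(4) = mex{} = 0
g(5) = mex{0} = 1
g(6) = mex{0} = 1
g(7) = mex{0} = 1
g(8) = mex{0} = 1
g(9) = mex{0} = 1
g(10) = mex{0,1} = 2
g(11) = mex{0,1} = 2
g(12) = mex{0,1} = 2
So g(12) = 2.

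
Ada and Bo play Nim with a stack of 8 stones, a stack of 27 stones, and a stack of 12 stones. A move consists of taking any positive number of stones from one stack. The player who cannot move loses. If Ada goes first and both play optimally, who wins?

In binary:
  01000  (8)
  11011  (27)
  01100  (12)
  -----
  11111  (31)
The nim-sum is 31 ≠ 0, so this is an N-position: the player to move can win; Ada has a winning move.

Ada wins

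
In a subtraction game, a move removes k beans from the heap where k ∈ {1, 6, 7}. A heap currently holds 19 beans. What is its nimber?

3

Build the Grundy sequence with g(k) = mex{g(k−s) : s ∈ {1, 6, 7}, s ≤ k}:
k:     0  1  2  3  4  5  6  7  8  9 10 11 12 13 14 15 16 17 18 19
g(k):  0  1  0  1  0  1  2  3  2  3  2  3  0  1  0  1  0  1  2  3
So g(19) = 3.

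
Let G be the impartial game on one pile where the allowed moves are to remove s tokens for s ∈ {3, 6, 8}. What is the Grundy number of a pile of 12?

0

Build the Grundy sequence with g(k) = mex{g(k−s) : s ∈ {3, 6, 8}, s ≤ k}:
g(0) = mex{} = 0
g(1) = mex{} = 0
g(2) = mex{} = 0
g(3) = mex{0} = 1
g(4) = mex{0} = 1
g(5) = mex{0} = 1
g(6) = mex{0,1} = 2
g(7) = mex{0,1} = 2
g(8) = mex{0,1} = 2
g(9) = mex{0,1,2} = 3
g(10) = mex{0,1,2} = 3
g(11) = mex{1,2} = 0
g(12) = mex{1,2,3} = 0
So g(12) = 0.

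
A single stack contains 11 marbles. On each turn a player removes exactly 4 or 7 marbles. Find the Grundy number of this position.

0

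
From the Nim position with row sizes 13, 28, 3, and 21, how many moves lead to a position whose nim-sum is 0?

3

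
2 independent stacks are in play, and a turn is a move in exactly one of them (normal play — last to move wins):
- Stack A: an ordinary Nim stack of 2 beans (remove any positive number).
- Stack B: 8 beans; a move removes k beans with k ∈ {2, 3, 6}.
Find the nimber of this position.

0

Stack A is a plain Nim stack of size 2, so its Grundy value is 2.
For stack B, compute g(0), g(1), … with moves {2, 3, 6}:
g(0) = mex{} = 0
g(1) = mex{} = 0
g(2) = mex{0} = 1
g(3) = mex{0} = 1
g(4) = mex{0,1} = 2
g(5) = mex{1} = 0
g(6) = mex{0,1,2} = 3
g(7) = mex{0,2} = 1
g(8) = mex{0,1,3} = 2
So g(8) = 2.
The value of a disjunctive sum is the nim-sum of the parts.
Combined value = 2 XOR 2 = 0.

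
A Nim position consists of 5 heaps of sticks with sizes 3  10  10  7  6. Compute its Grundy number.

2

In binary:
  0011  (3)
  1010  (10)
  1010  (10)
  0111  (7)
  0110  (6)
  ----
  0010  (2)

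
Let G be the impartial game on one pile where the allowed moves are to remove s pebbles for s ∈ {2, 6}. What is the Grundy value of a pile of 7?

Compute g(0), g(1), … for moves {2, 6}:
g(0) = mex{} = 0
g(1) = mex{} = 0
g(2) = mex{0} = 1
g(3) = mex{0} = 1
g(4) = mex{1} = 0
g(5) = mex{1} = 0
g(6) = mex{0} = 1
g(7) = mex{0} = 1
So g(7) = 1.

1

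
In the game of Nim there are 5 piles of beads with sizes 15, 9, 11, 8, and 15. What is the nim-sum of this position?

10

Compute the nim-sum pairwise:
15 XOR 9 = 6
6 XOR 11 = 13
13 XOR 8 = 5
5 XOR 15 = 10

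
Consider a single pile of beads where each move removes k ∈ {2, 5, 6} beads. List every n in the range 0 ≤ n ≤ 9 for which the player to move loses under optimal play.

0, 1, 4, 8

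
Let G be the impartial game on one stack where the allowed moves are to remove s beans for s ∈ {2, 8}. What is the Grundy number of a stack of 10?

Compute g(0), g(1), … for moves {2, 8}:
k:     0  1  2  3  4  5  6  7  8  9 10
g(k):  0  0  1  1  0  0  1  1  2  2  0
So g(10) = 0.

0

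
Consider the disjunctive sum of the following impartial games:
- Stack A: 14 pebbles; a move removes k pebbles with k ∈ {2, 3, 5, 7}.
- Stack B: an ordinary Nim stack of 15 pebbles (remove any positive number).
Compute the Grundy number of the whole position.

Grundy values for stack A (subtraction set {2, 3, 5, 7}):
k:     0  1  2  3  4  5  6  7  8  9 10 11 12 13 14
g(k):  0  0  1  1  2  2  3  3  4  0  0  1  1  2  2
So g(14) = 2.
Stack B is a plain Nim stack of size 15, so its Grundy value is 15.
By the Sprague-Grundy theorem, the Grundy value of a sum of independent games is the XOR of the component values.
Combined value = 2 ⊕ 15 = 13.

13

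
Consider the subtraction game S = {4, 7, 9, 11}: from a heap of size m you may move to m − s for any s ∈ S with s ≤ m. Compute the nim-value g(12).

3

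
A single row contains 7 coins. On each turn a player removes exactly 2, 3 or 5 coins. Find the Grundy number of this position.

Build the Grundy sequence with g(k) = mex{g(k−s) : s ∈ {2, 3, 5}, s ≤ k}:
k:     0  1  2  3  4  5  6  7
g(k):  0  0  1  1  2  2  3  0
So g(7) = 0.

0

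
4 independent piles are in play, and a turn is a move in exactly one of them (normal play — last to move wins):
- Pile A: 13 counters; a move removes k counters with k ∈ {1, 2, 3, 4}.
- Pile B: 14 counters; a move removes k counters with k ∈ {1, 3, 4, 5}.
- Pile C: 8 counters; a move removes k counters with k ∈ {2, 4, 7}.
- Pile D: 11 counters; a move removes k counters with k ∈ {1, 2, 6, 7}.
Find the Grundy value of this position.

Grundy values for pile A (subtraction set {1, 2, 3, 4}):
g(0) = mex{} = 0
g(1) = mex{0} = 1
g(2) = mex{0,1} = 2
g(3) = mex{0,1,2} = 3
g(4) = mex{0,1,2,3} = 4
g(5) = mex{1,2,3,4} = 0
g(6) = mex{0,2,3,4} = 1
g(7) = mex{0,1,3,4} = 2
g(8) = mex{0,1,2,4} = 3
g(9) = mex{0,1,2,3} = 4
g(10) = mex{1,2,3,4} = 0
g(11) = mex{0,2,3,4} = 1
g(12) = mex{0,1,3,4} = 2
g(13) = mex{0,1,2,4} = 3
So g(13) = 3.
Grundy values for pile B (subtraction set {1, 3, 4, 5}):
g(0) = mex{} = 0
g(1) = mex{0} = 1
g(2) = mex{1} = 0
g(3) = mex{0} = 1
g(4) = mex{0,1} = 2
g(5) = mex{0,1,2} = 3
g(6) = mex{0,1,3} = 2
g(7) = mex{0,1,2} = 3
g(8) = mex{1,2,3} = 0
g(9) = mex{0,2,3} = 1
g(10) = mex{1,2,3} = 0
g(11) = mex{0,2,3} = 1
g(12) = mex{0,1,3} = 2
g(13) = mex{0,1,2} = 3
g(14) = mex{0,1,3} = 2
So g(14) = 2.
Build the Grundy sequence for pile C with g(k) = mex{g(k−s) : s ∈ {2, 4, 7}, s ≤ k}:
k:     0  1  2  3  4  5  6  7  8
g(k):  0  0  1  1  2  2  0  3  1
So g(8) = 1.
Grundy values for pile D (subtraction set {1, 2, 6, 7}):
g(0) = mex{} = 0
g(1) = mex{0} = 1
g(2) = mex{0,1} = 2
g(3) = mex{1,2} = 0
g(4) = mex{0,2} = 1
g(5) = mex{0,1} = 2
g(6) = mex{0,1,2} = 3
g(7) = mex{0,1,2,3} = 4
g(8) = mex{1,2,3,4} = 0
g(9) = mex{0,2,4} = 1
g(10) = mex{0,1} = 2
g(11) = mex{1,2} = 0
So g(11) = 0.
The value of a disjunctive sum is the nim-sum of the parts.
Combined value = 3 XOR 2 XOR 1 XOR 0 = 0.

0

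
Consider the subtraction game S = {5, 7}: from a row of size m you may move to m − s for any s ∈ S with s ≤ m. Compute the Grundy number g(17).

1

Grundy values for subtraction set {5, 7}:
k:     0  1  2  3  4  5  6  7  8  9 10 11 12 13 14 15 16 17
g(k):  0  0  0  0  0  1  1  1  1  1  2  2  0  0  0  0  0  1
So g(17) = 1.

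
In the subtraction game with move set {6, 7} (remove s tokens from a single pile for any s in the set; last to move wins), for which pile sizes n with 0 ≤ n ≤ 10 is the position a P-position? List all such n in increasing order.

Compute g(0), g(1), … for moves {6, 7}:
k:     0  1  2  3  4  5  6  7  8  9 10
g(k):  0  0  0  0  0  0  1  1  1  1  1
The P-positions (g = 0) in 0..10 are 0, 1, 2, 3, 4, 5.

0, 1, 2, 3, 4, 5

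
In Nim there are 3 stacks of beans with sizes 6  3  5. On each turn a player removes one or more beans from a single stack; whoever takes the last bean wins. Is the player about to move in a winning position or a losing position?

Write each in binary and XOR column by column:
  110  (6)
  011  (3)
  101  (5)
  ---
  000  (0)
The nim-sum is 0, so this is a P-position: the player to move is in a losing position under optimal play.

Losing position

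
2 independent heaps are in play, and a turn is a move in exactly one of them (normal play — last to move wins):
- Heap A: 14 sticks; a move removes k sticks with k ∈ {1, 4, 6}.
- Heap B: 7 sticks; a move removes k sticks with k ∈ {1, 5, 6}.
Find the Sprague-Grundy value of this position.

Grundy values for heap A (subtraction set {1, 4, 6}):
g(0) = mex{} = 0
g(1) = mex{0} = 1
g(2) = mex{1} = 0
g(3) = mex{0} = 1
g(4) = mex{0,1} = 2
g(5) = mex{1,2} = 0
g(6) = mex{0} = 1
g(7) = mex{1} = 0
g(8) = mex{0,2} = 1
g(9) = mex{0,1} = 2
g(10) = mex{1,2} = 0
g(11) = mex{0} = 1
g(12) = mex{1} = 0
g(13) = mex{0,2} = 1
g(14) = mex{0,1} = 2
So g(14) = 2.
For heap B, compute g(0), g(1), … with moves {1, 5, 6}:
k:     0  1  2  3  4  5  6  7
g(k):  0  1  0  1  0  1  2  3
So g(7) = 3.
By the Sprague-Grundy theorem, the Grundy value of a sum of independent games is the XOR of the component values.
Combined value = 2 ⊕ 3 = 1.

1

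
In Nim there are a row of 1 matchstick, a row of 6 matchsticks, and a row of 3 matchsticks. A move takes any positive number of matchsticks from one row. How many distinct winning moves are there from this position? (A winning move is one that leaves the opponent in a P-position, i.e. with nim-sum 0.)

1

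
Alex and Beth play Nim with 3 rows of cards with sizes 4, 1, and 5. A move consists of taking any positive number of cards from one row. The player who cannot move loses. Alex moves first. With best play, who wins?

Beth wins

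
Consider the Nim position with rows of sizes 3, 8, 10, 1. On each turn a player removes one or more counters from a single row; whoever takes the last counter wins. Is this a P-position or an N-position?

P-position

Bitwise XOR of the heap sizes:
  0011  (3)
  1000  (8)
  1010  (10)
  0001  (1)
  ----
  0000  (0)
The nim-sum is 0, so this is a P-position: the player to move is in a losing position under optimal play.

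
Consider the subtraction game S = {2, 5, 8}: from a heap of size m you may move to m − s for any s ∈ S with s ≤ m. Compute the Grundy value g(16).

Grundy values for subtraction set {2, 5, 8}:
k:     0  1  2  3  4  5  6  7  8  9 10 11 12 13 14 15 16
g(k):  0  0  1  1  0  2  1  0  2  1  0  0  1  1  0  2  1
So g(16) = 1.

1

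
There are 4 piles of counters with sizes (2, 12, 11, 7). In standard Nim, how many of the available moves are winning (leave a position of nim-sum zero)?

3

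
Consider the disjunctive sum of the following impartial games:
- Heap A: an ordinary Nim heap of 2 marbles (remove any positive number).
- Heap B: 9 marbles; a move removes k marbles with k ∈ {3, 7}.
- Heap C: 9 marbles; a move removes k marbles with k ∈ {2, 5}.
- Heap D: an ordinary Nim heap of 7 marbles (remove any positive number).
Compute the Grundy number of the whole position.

Heap A is a plain Nim heap of size 2, so its Grundy value is 2.
For heap B, compute g(0), g(1), … with moves {3, 7}:
g(0) = mex{} = 0
g(1) = mex{} = 0
g(2) = mex{} = 0
g(3) = mex{0} = 1
g(4) = mex{0} = 1
g(5) = mex{0} = 1
g(6) = mex{1} = 0
g(7) = mex{0,1} = 2
g(8) = mex{0,1} = 2
g(9) = mex{0} = 1
So g(9) = 1.
Build the Grundy sequence for heap C with g(k) = mex{g(k−s) : s ∈ {2, 5}, s ≤ k}:
g(0) = mex{} = 0
g(1) = mex{} = 0
g(2) = mex{0} = 1
g(3) = mex{0} = 1
g(4) = mex{1} = 0
g(5) = mex{0,1} = 2
g(6) = mex{0} = 1
g(7) = mex{1,2} = 0
g(8) = mex{1} = 0
g(9) = mex{0} = 1
So g(9) = 1.
Heap D is a plain Nim heap of size 7, so its Grundy value is 7.
By the Sprague-Grundy theorem, the Grundy value of a sum of independent games is the XOR of the component values.
Combined value = 2 XOR 1 XOR 1 XOR 7 = 5.

5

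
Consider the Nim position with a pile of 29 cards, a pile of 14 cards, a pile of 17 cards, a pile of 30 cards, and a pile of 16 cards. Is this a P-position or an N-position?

N-position

Compute the nim-sum pairwise:
29 ^ 14 = 19
19 ^ 17 = 2
2 ^ 30 = 28
28 ^ 16 = 12
The nim-sum is 12 ≠ 0, so this is an N-position: the player to move can win.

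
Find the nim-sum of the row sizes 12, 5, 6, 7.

8

In binary:
  1100  (12)
  0101  (5)
  0110  (6)
  0111  (7)
  ----
  1000  (8)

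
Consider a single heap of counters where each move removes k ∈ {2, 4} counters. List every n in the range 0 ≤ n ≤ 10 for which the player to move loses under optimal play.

Build the Grundy sequence with g(k) = mex{g(k−s) : s ∈ {2, 4}, s ≤ k}:
g(0) = mex{} = 0
g(1) = mex{} = 0
g(2) = mex{0} = 1
g(3) = mex{0} = 1
g(4) = mex{0,1} = 2
g(5) = mex{0,1} = 2
g(6) = mex{1,2} = 0
g(7) = mex{1,2} = 0
g(8) = mex{0,2} = 1
g(9) = mex{0,2} = 1
g(10) = mex{0,1} = 2
The P-positions (g = 0) in 0..10 are 0, 1, 6, 7.

0, 1, 6, 7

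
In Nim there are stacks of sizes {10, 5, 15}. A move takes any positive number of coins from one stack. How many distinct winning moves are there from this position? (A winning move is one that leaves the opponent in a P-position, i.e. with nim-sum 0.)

Nim-sum: 10 ⊕ 5 ⊕ 15 = 0.
The nim-sum is already 0, so every move leaves a nonzero nim-sum — there are no winning moves.

0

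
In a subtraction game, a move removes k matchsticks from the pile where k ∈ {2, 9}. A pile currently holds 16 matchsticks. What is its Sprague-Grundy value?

Build the Grundy sequence with g(k) = mex{g(k−s) : s ∈ {2, 9}, s ≤ k}:
k:     0  1  2  3  4  5  6  7  8  9 10 11 12 13 14 15 16
g(k):  0  0  1  1  0  0  1  1  0  2  1  0  0  1  1  0  0
So g(16) = 0.

0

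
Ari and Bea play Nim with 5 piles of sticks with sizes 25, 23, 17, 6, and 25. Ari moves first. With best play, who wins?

Nim-sum: 25 ⊕ 23 ⊕ 17 ⊕ 6 ⊕ 25 = 0.
The nim-sum is 0, so this is a P-position: the player to move is in a losing position under optimal play; Ari is about to move from it and so loses — Bea wins.

Bea wins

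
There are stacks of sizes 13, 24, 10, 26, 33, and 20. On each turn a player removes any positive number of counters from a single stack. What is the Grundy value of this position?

Write each in binary and XOR column by column:
  001101  (13)
  011000  (24)
  001010  (10)
  011010  (26)
  100001  (33)
  010100  (20)
  ------
  110000  (48)

48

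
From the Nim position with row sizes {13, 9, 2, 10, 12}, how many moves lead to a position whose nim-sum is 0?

Compute the nim-sum pairwise:
13 ^ 9 = 4
4 ^ 2 = 6
6 ^ 10 = 12
12 ^ 12 = 0
The nim-sum is already 0, so every move leaves a nonzero nim-sum — there are no winning moves.

0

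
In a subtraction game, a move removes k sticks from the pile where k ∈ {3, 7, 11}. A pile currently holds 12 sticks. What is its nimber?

2

Grundy values for subtraction set {3, 7, 11}:
g(0) = mex{} = 0
g(1) = mex{} = 0
g(2) = mex{} = 0
g(3) = mex{0} = 1
g(4) = mex{0} = 1
g(5) = mex{0} = 1
g(6) = mex{1} = 0
g(7) = mex{0,1} = 2
g(8) = mex{0,1} = 2
g(9) = mex{0} = 1
g(10) = mex{1,2} = 0
g(11) = mex{0,1,2} = 3
g(12) = mex{0,1} = 2
So g(12) = 2.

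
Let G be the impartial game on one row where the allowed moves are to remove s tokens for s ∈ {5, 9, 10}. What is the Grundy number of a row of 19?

0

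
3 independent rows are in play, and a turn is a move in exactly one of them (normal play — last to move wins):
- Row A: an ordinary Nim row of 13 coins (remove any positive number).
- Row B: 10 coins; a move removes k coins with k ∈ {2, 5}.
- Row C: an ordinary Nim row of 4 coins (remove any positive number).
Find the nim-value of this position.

8

Row A is a plain Nim row of size 13, so its Grundy value is 13.
For row B, compute g(0), g(1), … with moves {2, 5}:
g(0) = mex{} = 0
g(1) = mex{} = 0
g(2) = mex{0} = 1
g(3) = mex{0} = 1
g(4) = mex{1} = 0
g(5) = mex{0,1} = 2
g(6) = mex{0} = 1
g(7) = mex{1,2} = 0
g(8) = mex{1} = 0
g(9) = mex{0} = 1
g(10) = mex{0,2} = 1
So g(10) = 1.
Row C is a plain Nim row of size 4, so its Grundy value is 4.
The value of a disjunctive sum is the nim-sum of the parts.
Combined value = 13 XOR 1 XOR 4 = 8.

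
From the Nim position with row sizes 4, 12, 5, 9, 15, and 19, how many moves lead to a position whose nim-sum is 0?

1

In binary:
  00100  (4)
  01100  (12)
  00101  (5)
  01001  (9)
  01111  (15)
  10011  (19)
  -----
  11000  (24)
The overall nim-sum is X = 24. A row of size p has a winning move iff p XOR X < p (reduce it to p XOR X).
  4: 4 XOR 24 = 28 ≥ 4 — no move.
  12: 12 XOR 24 = 20 ≥ 12 — no move.
  5: 5 XOR 24 = 29 ≥ 5 — no move.
  9: 9 XOR 24 = 17 ≥ 9 — no move.
  15: 15 XOR 24 = 23 ≥ 15 — no move.
  19: 19 XOR 24 = 11 < 19 — winning move (to 11).
That gives 1 winning move.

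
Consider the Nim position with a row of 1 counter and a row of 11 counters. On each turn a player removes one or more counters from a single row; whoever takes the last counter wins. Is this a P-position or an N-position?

N-position

Compute the nim-sum pairwise:
1 ⊕ 11 = 10
The nim-sum is 10 ≠ 0, so this is an N-position: the player to move can win.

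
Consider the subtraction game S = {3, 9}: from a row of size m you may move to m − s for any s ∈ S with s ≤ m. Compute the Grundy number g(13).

0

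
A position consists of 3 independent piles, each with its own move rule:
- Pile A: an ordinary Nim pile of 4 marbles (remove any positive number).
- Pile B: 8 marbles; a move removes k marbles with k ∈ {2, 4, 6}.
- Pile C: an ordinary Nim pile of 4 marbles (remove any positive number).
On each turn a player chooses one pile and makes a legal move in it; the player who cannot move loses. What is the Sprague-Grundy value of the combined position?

0

Pile A is a plain Nim pile of size 4, so its Grundy value is 4.
For pile B, compute g(0), g(1), … with moves {2, 4, 6}:
k:     0  1  2  3  4  5  6  7  8
g(k):  0  0  1  1  2  2  3  3  0
So g(8) = 0.
Pile C is a plain Nim pile of size 4, so its Grundy value is 4.
The value of a disjunctive sum is the nim-sum of the parts.
Combined value = 4 ⊕ 0 ⊕ 4 = 0.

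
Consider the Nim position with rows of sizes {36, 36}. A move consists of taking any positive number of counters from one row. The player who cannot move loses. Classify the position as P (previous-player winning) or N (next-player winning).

P-position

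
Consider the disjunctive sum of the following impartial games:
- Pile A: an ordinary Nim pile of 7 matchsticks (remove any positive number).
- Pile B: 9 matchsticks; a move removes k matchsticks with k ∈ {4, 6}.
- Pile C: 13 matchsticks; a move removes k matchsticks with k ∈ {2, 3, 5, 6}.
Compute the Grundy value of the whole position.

7

Pile A is a plain Nim pile of size 7, so its Grundy value is 7.
For pile B, compute g(0), g(1), … with moves {4, 6}:
g(0) = mex{} = 0
g(1) = mex{} = 0
g(2) = mex{} = 0
g(3) = mex{} = 0
g(4) = mex{0} = 1
g(5) = mex{0} = 1
g(6) = mex{0} = 1
g(7) = mex{0} = 1
g(8) = mex{0,1} = 2
g(9) = mex{0,1} = 2
So g(9) = 2.
For pile C, compute g(0), g(1), … with moves {2, 3, 5, 6}:
k:     0  1  2  3  4  5  6  7  8  9 10 11 12 13
g(k):  0  0  1  1  2  2  3  3  0  0  1  1  2  2
So g(13) = 2.
The value of a disjunctive sum is the nim-sum of the parts.
Combined value = 7 XOR 2 XOR 2 = 7.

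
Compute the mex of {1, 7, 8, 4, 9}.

0 is not in the set, so the mex is 0.

0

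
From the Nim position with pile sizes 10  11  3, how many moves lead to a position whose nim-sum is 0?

3

Nim-sum: 10 ⊕ 11 ⊕ 3 = 2.
The overall nim-sum is X = 2. A pile of size p has a winning move iff p XOR X < p (reduce it to p XOR X).
  10: 10 XOR 2 = 8 < 10 — winning move (to 8).
  11: 11 XOR 2 = 9 < 11 — winning move (to 9).
  3: 3 XOR 2 = 1 < 3 — winning move (to 1).
That gives 3 winning moves.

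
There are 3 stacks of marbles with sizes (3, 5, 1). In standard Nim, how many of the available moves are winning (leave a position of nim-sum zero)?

1

Compute the nim-sum pairwise:
3 ^ 5 = 6
6 ^ 1 = 7
The overall nim-sum is X = 7. A stack of size p has a winning move iff p XOR X < p (reduce it to p XOR X).
  3: 3 XOR 7 = 4 ≥ 3 — no move.
  5: 5 XOR 7 = 2 < 5 — winning move (to 2).
  1: 1 XOR 7 = 6 ≥ 1 — no move.
That gives 1 winning move.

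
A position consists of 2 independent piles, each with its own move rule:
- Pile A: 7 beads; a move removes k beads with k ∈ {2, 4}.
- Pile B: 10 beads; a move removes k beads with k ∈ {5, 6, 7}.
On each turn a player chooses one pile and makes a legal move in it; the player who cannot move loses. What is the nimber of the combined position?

2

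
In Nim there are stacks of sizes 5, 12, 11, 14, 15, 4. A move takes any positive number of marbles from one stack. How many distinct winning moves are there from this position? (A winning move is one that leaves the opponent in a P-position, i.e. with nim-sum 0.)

5

Nim-sum: 5 ^ 12 ^ 11 ^ 14 ^ 15 ^ 4 = 7.
The overall nim-sum is X = 7. A stack of size p has a winning move iff p XOR X < p (reduce it to p XOR X).
  5: 5 XOR 7 = 2 < 5 — winning move (to 2).
  12: 12 XOR 7 = 11 < 12 — winning move (to 11).
  11: 11 XOR 7 = 12 ≥ 11 — no move.
  14: 14 XOR 7 = 9 < 14 — winning move (to 9).
  15: 15 XOR 7 = 8 < 15 — winning move (to 8).
  4: 4 XOR 7 = 3 < 4 — winning move (to 3).
That gives 5 winning moves.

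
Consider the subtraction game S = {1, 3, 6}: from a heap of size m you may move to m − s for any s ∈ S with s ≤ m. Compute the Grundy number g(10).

Build the Grundy sequence with g(k) = mex{g(k−s) : s ∈ {1, 3, 6}, s ≤ k}:
g(0) = mex{} = 0
g(1) = mex{0} = 1
g(2) = mex{1} = 0
g(3) = mex{0} = 1
g(4) = mex{1} = 0
g(5) = mex{0} = 1
g(6) = mex{0,1} = 2
g(7) = mex{0,1,2} = 3
g(8) = mex{0,1,3} = 2
g(9) = mex{1,2} = 0
g(10) = mex{0,3} = 1
So g(10) = 1.

1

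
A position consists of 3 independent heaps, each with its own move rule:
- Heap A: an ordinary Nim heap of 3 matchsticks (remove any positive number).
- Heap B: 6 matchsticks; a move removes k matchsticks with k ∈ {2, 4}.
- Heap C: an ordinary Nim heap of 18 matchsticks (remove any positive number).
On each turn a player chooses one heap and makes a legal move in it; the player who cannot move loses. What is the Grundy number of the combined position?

Heap A is a plain Nim heap of size 3, so its Grundy value is 3.
Build the Grundy sequence for heap B with g(k) = mex{g(k−s) : s ∈ {2, 4}, s ≤ k}:
k:     0  1  2  3  4  5  6
g(k):  0  0  1  1  2  2  0
So g(6) = 0.
Heap C is a plain Nim heap of size 18, so its Grundy value is 18.
The value of a disjunctive sum is the nim-sum of the parts.
Combined value = 3 ⊕ 0 ⊕ 18 = 17.

17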